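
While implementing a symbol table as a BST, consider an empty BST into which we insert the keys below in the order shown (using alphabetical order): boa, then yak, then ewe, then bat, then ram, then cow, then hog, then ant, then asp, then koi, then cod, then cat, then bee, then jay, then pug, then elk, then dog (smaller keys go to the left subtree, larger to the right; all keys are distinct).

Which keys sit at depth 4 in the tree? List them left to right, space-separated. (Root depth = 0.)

boa: root
yak: right child of boa (depth 1)
ewe: left child of yak (depth 2)
bat: left child of boa (depth 1)
ram: right child of ewe (depth 3)
cow: left child of ewe (depth 3)
hog: left child of ram (depth 4)
ant: left child of bat (depth 2)
asp: right child of ant (depth 3)
koi: right child of hog (depth 5)
cod: left child of cow (depth 4)
cat: left child of cod (depth 5)
bee: right child of bat (depth 2)
jay: left child of koi (depth 6)
pug: right child of koi (depth 6)
elk: right child of cow (depth 4)
dog: left child of elk (depth 5)

cod elk hog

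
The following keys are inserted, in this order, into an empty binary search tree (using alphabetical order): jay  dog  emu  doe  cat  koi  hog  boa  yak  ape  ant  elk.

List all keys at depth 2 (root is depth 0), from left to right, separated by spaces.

doe emu yak

Insert jay: tree is empty, so jay becomes the root.
Insert dog: dog < jay → go left. Place as left child of jay.
Insert emu: emu < jay → go left; emu > dog → go right. Place as right child of dog.
Insert doe: doe < jay → go left; doe < dog → go left. Place as left child of dog.
Insert cat: cat < jay → go left; cat < dog → go left; cat < doe → go left. Place as left child of doe.
Insert koi: koi > jay → go right. Place as right child of jay.
Insert hog: hog < jay → go left; hog > dog → go right; hog > emu → go right. Place as right child of emu.
Insert boa: boa < jay → go left; boa < dog → go left; boa < doe → go left; boa < cat → go left. Place as left child of cat.
Insert yak: yak > jay → go right; yak > koi → go right. Place as right child of koi.
Insert ape: ape < jay → go left; ape < dog → go left; ape < doe → go left; ape < cat → go left; ape < boa → go left. Place as left child of boa.
Insert ant: ant < jay → go left; ant < dog → go left; ant < doe → go left; ant < cat → go left; ant < boa → go left; ant < ape → go left. Place as left child of ape.
Insert elk: elk < jay → go left; elk > dog → go right; elk < emu → go left. Place as left child of emu.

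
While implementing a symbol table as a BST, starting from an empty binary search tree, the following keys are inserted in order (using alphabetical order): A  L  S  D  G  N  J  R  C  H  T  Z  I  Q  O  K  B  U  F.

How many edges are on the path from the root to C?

3

Insert A: tree is empty, so A becomes the root.
Insert L: L > A → go right. Place as right child of A.
Insert S: S > A → go right; S > L → go right. Place as right child of L.
Insert D: D > A → go right; D < L → go left. Place as left child of L.
Insert G: G > A → go right; G < L → go left; G > D → go right. Place as right child of D.
Insert N: N > A → go right; N > L → go right; N < S → go left. Place as left child of S.
Insert J: J > A → go right; J < L → go left; J > D → go right; J > G → go right. Place as right child of G.
Insert R: R > A → go right; R > L → go right; R < S → go left; R > N → go right. Place as right child of N.
Insert C: C > A → go right; C < L → go left; C < D → go left. Place as left child of D.
Insert H: H > A → go right; H < L → go left; H > D → go right; H > G → go right; H < J → go left. Place as left child of J.
Insert T: T > A → go right; T > L → go right; T > S → go right. Place as right child of S.
Insert Z: Z > A → go right; Z > L → go right; Z > S → go right; Z > T → go right. Place as right child of T.
Insert I: I > A → go right; I < L → go left; I > D → go right; I > G → go right; I < J → go left; I > H → go right. Place as right child of H.
Insert Q: Q > A → go right; Q > L → go right; Q < S → go left; Q > N → go right; Q < R → go left. Place as left child of R.
Insert O: O > A → go right; O > L → go right; O < S → go left; O > N → go right; O < R → go left; O < Q → go left. Place as left child of Q.
Insert K: K > A → go right; K < L → go left; K > D → go right; K > G → go right; K > J → go right. Place as right child of J.
Insert B: B > A → go right; B < L → go left; B < D → go left; B < C → go left. Place as left child of C.
Insert U: U > A → go right; U > L → go right; U > S → go right; U > T → go right; U < Z → go left. Place as left child of Z.
Insert F: F > A → go right; F < L → go left; F > D → go right; F < G → go left. Place as left child of G.

Path to C: A → L → D → C, which is 3 edges.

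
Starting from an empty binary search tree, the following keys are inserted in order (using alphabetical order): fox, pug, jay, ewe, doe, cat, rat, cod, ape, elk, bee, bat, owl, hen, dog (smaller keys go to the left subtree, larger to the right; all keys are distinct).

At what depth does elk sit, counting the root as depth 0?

fox: root
pug: right child of fox (depth 1)
jay: left child of pug (depth 2)
ewe: left child of fox (depth 1)
doe: left child of ewe (depth 2)
cat: left child of doe (depth 3)
rat: right child of pug (depth 2)
cod: right child of cat (depth 4)
ape: left child of cat (depth 4)
elk: right child of doe (depth 3)
bee: right child of ape (depth 5)
bat: left child of bee (depth 6)
owl: right child of jay (depth 3)
hen: left child of jay (depth 3)
dog: left child of elk (depth 4)

Path to elk: fox → ewe → doe → elk, which is 3 edges.

3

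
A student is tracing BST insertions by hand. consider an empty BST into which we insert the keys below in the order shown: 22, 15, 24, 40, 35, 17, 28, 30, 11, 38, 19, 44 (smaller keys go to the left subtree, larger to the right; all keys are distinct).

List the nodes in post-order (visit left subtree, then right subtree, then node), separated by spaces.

Insert 22: tree is empty, so 22 becomes the root.
Insert 15: 15 < 22 → go left. Place as left child of 22.
Insert 24: 24 > 22 → go right. Place as right child of 22.
Insert 40: 40 > 22 → go right; 40 > 24 → go right. Place as right child of 24.
Insert 35: 35 > 22 → go right; 35 > 24 → go right; 35 < 40 → go left. Place as left child of 40.
Insert 17: 17 < 22 → go left; 17 > 15 → go right. Place as right child of 15.
Insert 28: 28 > 22 → go right; 28 > 24 → go right; 28 < 40 → go left; 28 < 35 → go left. Place as left child of 35.
Insert 30: 30 > 22 → go right; 30 > 24 → go right; 30 < 40 → go left; 30 < 35 → go left; 30 > 28 → go right. Place as right child of 28.
Insert 11: 11 < 22 → go left; 11 < 15 → go left. Place as left child of 15.
Insert 38: 38 > 22 → go right; 38 > 24 → go right; 38 < 40 → go left; 38 > 35 → go right. Place as right child of 35.
Insert 19: 19 < 22 → go left; 19 > 15 → go right; 19 > 17 → go right. Place as right child of 17.
Insert 44: 44 > 22 → go right; 44 > 24 → go right; 44 > 40 → go right. Place as right child of 40.

11 19 17 15 30 28 38 35 44 40 24 22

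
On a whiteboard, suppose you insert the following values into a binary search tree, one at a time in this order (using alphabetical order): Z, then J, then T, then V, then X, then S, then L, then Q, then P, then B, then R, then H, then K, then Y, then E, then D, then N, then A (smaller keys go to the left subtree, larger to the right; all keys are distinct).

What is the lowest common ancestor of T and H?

Z: root
J: left child of Z (depth 1)
T: right child of J (depth 2)
V: right child of T (depth 3)
X: right child of V (depth 4)
S: left child of T (depth 3)
L: left child of S (depth 4)
Q: right child of L (depth 5)
P: left child of Q (depth 6)
B: left child of J (depth 2)
R: right child of Q (depth 6)
H: right child of B (depth 3)
K: left child of L (depth 5)
Y: right child of X (depth 5)
E: left child of H (depth 4)
D: left child of E (depth 5)
N: left child of P (depth 7)
A: left child of B (depth 3)

Path to T: Z → J → T
Path to H: Z → J → B → H
The paths share a prefix ending at J, then split left and right.

J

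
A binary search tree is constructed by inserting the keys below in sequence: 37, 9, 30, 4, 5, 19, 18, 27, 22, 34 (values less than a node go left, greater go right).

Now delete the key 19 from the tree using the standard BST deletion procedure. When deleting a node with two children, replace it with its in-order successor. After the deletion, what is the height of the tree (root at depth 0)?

4

37: root
9: left child of 37 (depth 1)
30: right child of 9 (depth 2)
4: left child of 9 (depth 2)
5: right child of 4 (depth 3)
19: left child of 30 (depth 3)
18: left child of 19 (depth 4)
27: right child of 19 (depth 4)
22: left child of 27 (depth 5)
34: right child of 30 (depth 3)

Delete 19 (two children — replace with in-order successor).
After deletion, deepest node is 18 at depth 4.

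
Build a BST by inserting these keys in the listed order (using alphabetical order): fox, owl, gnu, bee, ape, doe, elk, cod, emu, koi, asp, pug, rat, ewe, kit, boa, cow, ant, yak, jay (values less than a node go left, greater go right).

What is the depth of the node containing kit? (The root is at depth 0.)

4

Insert fox: tree is empty, so fox becomes the root.
Insert owl: owl > fox → go right. Place as right child of fox.
Insert gnu: gnu > fox → go right; gnu < owl → go left. Place as left child of owl.
Insert bee: bee < fox → go left. Place as left child of fox.
Insert ape: ape < fox → go left; ape < bee → go left. Place as left child of bee.
Insert doe: doe < fox → go left; doe > bee → go right. Place as right child of bee.
Insert elk: elk < fox → go left; elk > bee → go right; elk > doe → go right. Place as right child of doe.
Insert cod: cod < fox → go left; cod > bee → go right; cod < doe → go left. Place as left child of doe.
Insert emu: emu < fox → go left; emu > bee → go right; emu > doe → go right; emu > elk → go right. Place as right child of elk.
Insert koi: koi > fox → go right; koi < owl → go left; koi > gnu → go right. Place as right child of gnu.
Insert asp: asp < fox → go left; asp < bee → go left; asp > ape → go right. Place as right child of ape.
Insert pug: pug > fox → go right; pug > owl → go right. Place as right child of owl.
Insert rat: rat > fox → go right; rat > owl → go right; rat > pug → go right. Place as right child of pug.
Insert ewe: ewe < fox → go left; ewe > bee → go right; ewe > doe → go right; ewe > elk → go right; ewe > emu → go right. Place as right child of emu.
Insert kit: kit > fox → go right; kit < owl → go left; kit > gnu → go right; kit < koi → go left. Place as left child of koi.
Insert boa: boa < fox → go left; boa > bee → go right; boa < doe → go left; boa < cod → go left. Place as left child of cod.
Insert cow: cow < fox → go left; cow > bee → go right; cow < doe → go left; cow > cod → go right. Place as right child of cod.
Insert ant: ant < fox → go left; ant < bee → go left; ant < ape → go left. Place as left child of ape.
Insert yak: yak > fox → go right; yak > owl → go right; yak > pug → go right; yak > rat → go right. Place as right child of rat.
Insert jay: jay > fox → go right; jay < owl → go left; jay > gnu → go right; jay < koi → go left; jay < kit → go left. Place as left child of kit.

Path to kit: fox → owl → gnu → koi → kit, which is 4 edges.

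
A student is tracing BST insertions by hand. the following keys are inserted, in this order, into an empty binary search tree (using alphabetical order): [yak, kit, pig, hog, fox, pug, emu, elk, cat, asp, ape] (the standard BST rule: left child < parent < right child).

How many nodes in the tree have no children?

yak: root
kit: left child of yak (depth 1)
pig: right child of kit (depth 2)
hog: left child of kit (depth 2)
fox: left child of hog (depth 3)
pug: right child of pig (depth 3)
emu: left child of fox (depth 4)
elk: left child of emu (depth 5)
cat: left child of elk (depth 6)
asp: left child of cat (depth 7)
ape: left child of asp (depth 8)

Leaves: ape, pug — 2 in total.

2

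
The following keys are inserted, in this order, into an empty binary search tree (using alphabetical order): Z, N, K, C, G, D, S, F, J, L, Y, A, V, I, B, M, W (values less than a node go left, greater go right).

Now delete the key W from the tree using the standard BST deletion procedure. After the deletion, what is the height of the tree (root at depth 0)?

Z: root
N: left child of Z (depth 1)
K: left child of N (depth 2)
C: left child of K (depth 3)
G: right child of C (depth 4)
D: left child of G (depth 5)
S: right child of N (depth 2)
F: right child of D (depth 6)
J: right child of G (depth 5)
L: right child of K (depth 3)
Y: right child of S (depth 3)
A: left child of C (depth 4)
V: left child of Y (depth 4)
I: left child of J (depth 6)
B: right child of A (depth 5)
M: right child of L (depth 4)
W: right child of V (depth 5)

Delete W (at most one child — splice it out).
After deletion, deepest node is F at depth 6.

6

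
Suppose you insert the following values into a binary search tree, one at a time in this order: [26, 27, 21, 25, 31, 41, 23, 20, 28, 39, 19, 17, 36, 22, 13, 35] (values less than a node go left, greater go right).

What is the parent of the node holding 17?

19

Insert 26: tree is empty, so 26 becomes the root.
Insert 27: 27 > 26 → go right. Place as right child of 26.
Insert 21: 21 < 26 → go left. Place as left child of 26.
Insert 25: 25 < 26 → go left; 25 > 21 → go right. Place as right child of 21.
Insert 31: 31 > 26 → go right; 31 > 27 → go right. Place as right child of 27.
Insert 41: 41 > 26 → go right; 41 > 27 → go right; 41 > 31 → go right. Place as right child of 31.
Insert 23: 23 < 26 → go left; 23 > 21 → go right; 23 < 25 → go left. Place as left child of 25.
Insert 20: 20 < 26 → go left; 20 < 21 → go left. Place as left child of 21.
Insert 28: 28 > 26 → go right; 28 > 27 → go right; 28 < 31 → go left. Place as left child of 31.
Insert 39: 39 > 26 → go right; 39 > 27 → go right; 39 > 31 → go right; 39 < 41 → go left. Place as left child of 41.
Insert 19: 19 < 26 → go left; 19 < 21 → go left; 19 < 20 → go left. Place as left child of 20.
Insert 17: 17 < 26 → go left; 17 < 21 → go left; 17 < 20 → go left; 17 < 19 → go left. Place as left child of 19.
Insert 36: 36 > 26 → go right; 36 > 27 → go right; 36 > 31 → go right; 36 < 41 → go left; 36 < 39 → go left. Place as left child of 39.
Insert 22: 22 < 26 → go left; 22 > 21 → go right; 22 < 25 → go left; 22 < 23 → go left. Place as left child of 23.
Insert 13: 13 < 26 → go left; 13 < 21 → go left; 13 < 20 → go left; 13 < 19 → go left; 13 < 17 → go left. Place as left child of 17.
Insert 35: 35 > 26 → go right; 35 > 27 → go right; 35 > 31 → go right; 35 < 41 → go left; 35 < 39 → go left; 35 < 36 → go left. Place as left child of 36.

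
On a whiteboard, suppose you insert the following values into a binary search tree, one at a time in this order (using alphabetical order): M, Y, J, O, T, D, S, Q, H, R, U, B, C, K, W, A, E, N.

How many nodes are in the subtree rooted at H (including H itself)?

M: root
Y: right child of M (depth 1)
J: left child of M (depth 1)
O: left child of Y (depth 2)
T: right child of O (depth 3)
D: left child of J (depth 2)
S: left child of T (depth 4)
Q: left child of S (depth 5)
H: right child of D (depth 3)
R: right child of Q (depth 6)
U: right child of T (depth 4)
B: left child of D (depth 3)
C: right child of B (depth 4)
K: right child of J (depth 2)
W: right child of U (depth 5)
A: left child of B (depth 4)
E: left child of H (depth 4)
N: left child of O (depth 3)

Subtree rooted at H contains: H, E — 2 nodes.

2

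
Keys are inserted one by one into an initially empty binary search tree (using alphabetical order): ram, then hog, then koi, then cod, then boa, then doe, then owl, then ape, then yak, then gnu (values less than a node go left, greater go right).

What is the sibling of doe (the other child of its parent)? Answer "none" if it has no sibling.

Insert ram: tree is empty, so ram becomes the root.
Insert hog: hog < ram → go left. Place as left child of ram.
Insert koi: koi < ram → go left; koi > hog → go right. Place as right child of hog.
Insert cod: cod < ram → go left; cod < hog → go left. Place as left child of hog.
Insert boa: boa < ram → go left; boa < hog → go left; boa < cod → go left. Place as left child of cod.
Insert doe: doe < ram → go left; doe < hog → go left; doe > cod → go right. Place as right child of cod.
Insert owl: owl < ram → go left; owl > hog → go right; owl > koi → go right. Place as right child of koi.
Insert ape: ape < ram → go left; ape < hog → go left; ape < cod → go left; ape < boa → go left. Place as left child of boa.
Insert yak: yak > ram → go right. Place as right child of ram.
Insert gnu: gnu < ram → go left; gnu < hog → go left; gnu > cod → go right; gnu > doe → go right. Place as right child of doe.

doe's parent is cod; the other child of cod is boa.

boa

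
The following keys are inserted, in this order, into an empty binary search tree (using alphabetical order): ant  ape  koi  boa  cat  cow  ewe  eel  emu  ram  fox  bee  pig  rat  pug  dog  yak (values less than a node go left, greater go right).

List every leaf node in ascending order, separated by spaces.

Resulting structure (node: left, right):
  ant: L=–, R=ape
  ape: L=–, R=koi
  koi: L=boa, R=ram
  boa: L=bee, R=cat
  cat: L=–, R=cow
  cow: L=–, R=ewe
  ewe: L=eel, R=fox
  eel: L=dog, R=emu
  emu: L=–, R=–
  ram: L=pig, R=rat
  fox: L=–, R=–
  bee: L=–, R=–
  pig: L=–, R=pug
  rat: L=–, R=yak
  pug: L=–, R=–
  dog: L=–, R=–
  yak: L=–, R=–

bee dog emu fox pug yak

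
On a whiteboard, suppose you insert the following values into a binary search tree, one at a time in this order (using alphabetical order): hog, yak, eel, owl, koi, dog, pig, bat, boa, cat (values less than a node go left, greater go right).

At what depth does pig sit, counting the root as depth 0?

hog: root
yak: right child of hog (depth 1)
eel: left child of hog (depth 1)
owl: left child of yak (depth 2)
koi: left child of owl (depth 3)
dog: left child of eel (depth 2)
pig: right child of owl (depth 3)
bat: left child of dog (depth 3)
boa: right child of bat (depth 4)
cat: right child of boa (depth 5)

Path to pig: hog → yak → owl → pig, which is 3 edges.

3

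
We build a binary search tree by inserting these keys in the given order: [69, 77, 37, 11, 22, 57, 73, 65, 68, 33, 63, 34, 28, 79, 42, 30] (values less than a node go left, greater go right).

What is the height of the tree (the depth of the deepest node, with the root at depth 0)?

Insert 69: tree is empty, so 69 becomes the root.
Insert 77: 77 > 69 → go right. Place as right child of 69.
Insert 37: 37 < 69 → go left. Place as left child of 69.
Insert 11: 11 < 69 → go left; 11 < 37 → go left. Place as left child of 37.
Insert 22: 22 < 69 → go left; 22 < 37 → go left; 22 > 11 → go right. Place as right child of 11.
Insert 57: 57 < 69 → go left; 57 > 37 → go right. Place as right child of 37.
Insert 73: 73 > 69 → go right; 73 < 77 → go left. Place as left child of 77.
Insert 65: 65 < 69 → go left; 65 > 37 → go right; 65 > 57 → go right. Place as right child of 57.
Insert 68: 68 < 69 → go left; 68 > 37 → go right; 68 > 57 → go right; 68 > 65 → go right. Place as right child of 65.
Insert 33: 33 < 69 → go left; 33 < 37 → go left; 33 > 11 → go right; 33 > 22 → go right. Place as right child of 22.
Insert 63: 63 < 69 → go left; 63 > 37 → go right; 63 > 57 → go right; 63 < 65 → go left. Place as left child of 65.
Insert 34: 34 < 69 → go left; 34 < 37 → go left; 34 > 11 → go right; 34 > 22 → go right; 34 > 33 → go right. Place as right child of 33.
Insert 28: 28 < 69 → go left; 28 < 37 → go left; 28 > 11 → go right; 28 > 22 → go right; 28 < 33 → go left. Place as left child of 33.
Insert 79: 79 > 69 → go right; 79 > 77 → go right. Place as right child of 77.
Insert 42: 42 < 69 → go left; 42 > 37 → go right; 42 < 57 → go left. Place as left child of 57.
Insert 30: 30 < 69 → go left; 30 < 37 → go left; 30 > 11 → go right; 30 > 22 → go right; 30 < 33 → go left; 30 > 28 → go right. Place as right child of 28.

The deepest node is 30 at depth 6.

6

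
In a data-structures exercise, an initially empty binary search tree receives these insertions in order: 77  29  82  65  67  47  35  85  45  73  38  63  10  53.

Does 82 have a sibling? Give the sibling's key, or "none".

Insert 77: tree is empty, so 77 becomes the root.
Insert 29: 29 < 77 → go left. Place as left child of 77.
Insert 82: 82 > 77 → go right. Place as right child of 77.
Insert 65: 65 < 77 → go left; 65 > 29 → go right. Place as right child of 29.
Insert 67: 67 < 77 → go left; 67 > 29 → go right; 67 > 65 → go right. Place as right child of 65.
Insert 47: 47 < 77 → go left; 47 > 29 → go right; 47 < 65 → go left. Place as left child of 65.
Insert 35: 35 < 77 → go left; 35 > 29 → go right; 35 < 65 → go left; 35 < 47 → go left. Place as left child of 47.
Insert 85: 85 > 77 → go right; 85 > 82 → go right. Place as right child of 82.
Insert 45: 45 < 77 → go left; 45 > 29 → go right; 45 < 65 → go left; 45 < 47 → go left; 45 > 35 → go right. Place as right child of 35.
Insert 73: 73 < 77 → go left; 73 > 29 → go right; 73 > 65 → go right; 73 > 67 → go right. Place as right child of 67.
Insert 38: 38 < 77 → go left; 38 > 29 → go right; 38 < 65 → go left; 38 < 47 → go left; 38 > 35 → go right; 38 < 45 → go left. Place as left child of 45.
Insert 63: 63 < 77 → go left; 63 > 29 → go right; 63 < 65 → go left; 63 > 47 → go right. Place as right child of 47.
Insert 10: 10 < 77 → go left; 10 < 29 → go left. Place as left child of 29.
Insert 53: 53 < 77 → go left; 53 > 29 → go right; 53 < 65 → go left; 53 > 47 → go right; 53 < 63 → go left. Place as left child of 63.

82's parent is 77; the other child of 77 is 29.

29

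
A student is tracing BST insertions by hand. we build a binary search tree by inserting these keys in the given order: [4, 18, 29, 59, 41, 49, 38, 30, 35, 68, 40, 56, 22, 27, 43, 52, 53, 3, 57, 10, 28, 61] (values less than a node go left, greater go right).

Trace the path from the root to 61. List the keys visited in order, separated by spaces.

Insert 4: tree is empty, so 4 becomes the root.
Insert 18: 18 > 4 → go right. Place as right child of 4.
Insert 29: 29 > 4 → go right; 29 > 18 → go right. Place as right child of 18.
Insert 59: 59 > 4 → go right; 59 > 18 → go right; 59 > 29 → go right. Place as right child of 29.
Insert 41: 41 > 4 → go right; 41 > 18 → go right; 41 > 29 → go right; 41 < 59 → go left. Place as left child of 59.
Insert 49: 49 > 4 → go right; 49 > 18 → go right; 49 > 29 → go right; 49 < 59 → go left; 49 > 41 → go right. Place as right child of 41.
Insert 38: 38 > 4 → go right; 38 > 18 → go right; 38 > 29 → go right; 38 < 59 → go left; 38 < 41 → go left. Place as left child of 41.
Insert 30: 30 > 4 → go right; 30 > 18 → go right; 30 > 29 → go right; 30 < 59 → go left; 30 < 41 → go left; 30 < 38 → go left. Place as left child of 38.
Insert 35: 35 > 4 → go right; 35 > 18 → go right; 35 > 29 → go right; 35 < 59 → go left; 35 < 41 → go left; 35 < 38 → go left; 35 > 30 → go right. Place as right child of 30.
Insert 68: 68 > 4 → go right; 68 > 18 → go right; 68 > 29 → go right; 68 > 59 → go right. Place as right child of 59.
Insert 40: 40 > 4 → go right; 40 > 18 → go right; 40 > 29 → go right; 40 < 59 → go left; 40 < 41 → go left; 40 > 38 → go right. Place as right child of 38.
Insert 56: 56 > 4 → go right; 56 > 18 → go right; 56 > 29 → go right; 56 < 59 → go left; 56 > 41 → go right; 56 > 49 → go right. Place as right child of 49.
Insert 22: 22 > 4 → go right; 22 > 18 → go right; 22 < 29 → go left. Place as left child of 29.
Insert 27: 27 > 4 → go right; 27 > 18 → go right; 27 < 29 → go left; 27 > 22 → go right. Place as right child of 22.
Insert 43: 43 > 4 → go right; 43 > 18 → go right; 43 > 29 → go right; 43 < 59 → go left; 43 > 41 → go right; 43 < 49 → go left. Place as left child of 49.
Insert 52: 52 > 4 → go right; 52 > 18 → go right; 52 > 29 → go right; 52 < 59 → go left; 52 > 41 → go right; 52 > 49 → go right; 52 < 56 → go left. Place as left child of 56.
Insert 53: 53 > 4 → go right; 53 > 18 → go right; 53 > 29 → go right; 53 < 59 → go left; 53 > 41 → go right; 53 > 49 → go right; 53 < 56 → go left; 53 > 52 → go right. Place as right child of 52.
Insert 3: 3 < 4 → go left. Place as left child of 4.
Insert 57: 57 > 4 → go right; 57 > 18 → go right; 57 > 29 → go right; 57 < 59 → go left; 57 > 41 → go right; 57 > 49 → go right; 57 > 56 → go right. Place as right child of 56.
Insert 10: 10 > 4 → go right; 10 < 18 → go left. Place as left child of 18.
Insert 28: 28 > 4 → go right; 28 > 18 → go right; 28 < 29 → go left; 28 > 22 → go right; 28 > 27 → go right. Place as right child of 27.
Insert 61: 61 > 4 → go right; 61 > 18 → go right; 61 > 29 → go right; 61 > 59 → go right; 61 < 68 → go left. Place as left child of 68.

4 18 29 59 68 61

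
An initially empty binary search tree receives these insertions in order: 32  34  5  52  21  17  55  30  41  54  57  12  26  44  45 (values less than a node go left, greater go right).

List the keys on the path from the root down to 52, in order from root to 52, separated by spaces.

32 34 52

Insert 32: tree is empty, so 32 becomes the root.
Insert 34: 34 > 32 → go right. Place as right child of 32.
Insert 5: 5 < 32 → go left. Place as left child of 32.
Insert 52: 52 > 32 → go right; 52 > 34 → go right. Place as right child of 34.
Insert 21: 21 < 32 → go left; 21 > 5 → go right. Place as right child of 5.
Insert 17: 17 < 32 → go left; 17 > 5 → go right; 17 < 21 → go left. Place as left child of 21.
Insert 55: 55 > 32 → go right; 55 > 34 → go right; 55 > 52 → go right. Place as right child of 52.
Insert 30: 30 < 32 → go left; 30 > 5 → go right; 30 > 21 → go right. Place as right child of 21.
Insert 41: 41 > 32 → go right; 41 > 34 → go right; 41 < 52 → go left. Place as left child of 52.
Insert 54: 54 > 32 → go right; 54 > 34 → go right; 54 > 52 → go right; 54 < 55 → go left. Place as left child of 55.
Insert 57: 57 > 32 → go right; 57 > 34 → go right; 57 > 52 → go right; 57 > 55 → go right. Place as right child of 55.
Insert 12: 12 < 32 → go left; 12 > 5 → go right; 12 < 21 → go left; 12 < 17 → go left. Place as left child of 17.
Insert 26: 26 < 32 → go left; 26 > 5 → go right; 26 > 21 → go right; 26 < 30 → go left. Place as left child of 30.
Insert 44: 44 > 32 → go right; 44 > 34 → go right; 44 < 52 → go left; 44 > 41 → go right. Place as right child of 41.
Insert 45: 45 > 32 → go right; 45 > 34 → go right; 45 < 52 → go left; 45 > 41 → go right; 45 > 44 → go right. Place as right child of 44.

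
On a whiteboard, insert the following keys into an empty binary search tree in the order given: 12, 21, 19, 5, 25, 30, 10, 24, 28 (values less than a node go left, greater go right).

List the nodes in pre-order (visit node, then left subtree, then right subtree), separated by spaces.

Insert 12: tree is empty, so 12 becomes the root.
Insert 21: 21 > 12 → go right. Place as right child of 12.
Insert 19: 19 > 12 → go right; 19 < 21 → go left. Place as left child of 21.
Insert 5: 5 < 12 → go left. Place as left child of 12.
Insert 25: 25 > 12 → go right; 25 > 21 → go right. Place as right child of 21.
Insert 30: 30 > 12 → go right; 30 > 21 → go right; 30 > 25 → go right. Place as right child of 25.
Insert 10: 10 < 12 → go left; 10 > 5 → go right. Place as right child of 5.
Insert 24: 24 > 12 → go right; 24 > 21 → go right; 24 < 25 → go left. Place as left child of 25.
Insert 28: 28 > 12 → go right; 28 > 21 → go right; 28 > 25 → go right; 28 < 30 → go left. Place as left child of 30.

12 5 10 21 19 25 24 30 28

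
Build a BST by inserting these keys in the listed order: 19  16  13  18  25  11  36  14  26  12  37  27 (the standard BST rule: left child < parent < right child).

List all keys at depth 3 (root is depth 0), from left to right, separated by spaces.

Insert 19: tree is empty, so 19 becomes the root.
Insert 16: 16 < 19 → go left. Place as left child of 19.
Insert 13: 13 < 19 → go left; 13 < 16 → go left. Place as left child of 16.
Insert 18: 18 < 19 → go left; 18 > 16 → go right. Place as right child of 16.
Insert 25: 25 > 19 → go right. Place as right child of 19.
Insert 11: 11 < 19 → go left; 11 < 16 → go left; 11 < 13 → go left. Place as left child of 13.
Insert 36: 36 > 19 → go right; 36 > 25 → go right. Place as right child of 25.
Insert 14: 14 < 19 → go left; 14 < 16 → go left; 14 > 13 → go right. Place as right child of 13.
Insert 26: 26 > 19 → go right; 26 > 25 → go right; 26 < 36 → go left. Place as left child of 36.
Insert 12: 12 < 19 → go left; 12 < 16 → go left; 12 < 13 → go left; 12 > 11 → go right. Place as right child of 11.
Insert 37: 37 > 19 → go right; 37 > 25 → go right; 37 > 36 → go right. Place as right child of 36.
Insert 27: 27 > 19 → go right; 27 > 25 → go right; 27 < 36 → go left; 27 > 26 → go right. Place as right child of 26.

11 14 26 37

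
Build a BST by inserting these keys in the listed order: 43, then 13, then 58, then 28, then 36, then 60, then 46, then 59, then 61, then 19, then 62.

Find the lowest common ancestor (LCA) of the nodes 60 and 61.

60

43: root
13: left child of 43 (depth 1)
58: right child of 43 (depth 1)
28: right child of 13 (depth 2)
36: right child of 28 (depth 3)
60: right child of 58 (depth 2)
46: left child of 58 (depth 2)
59: left child of 60 (depth 3)
61: right child of 60 (depth 3)
19: left child of 28 (depth 3)
62: right child of 61 (depth 4)

Path to 60: 43 → 58 → 60
Path to 61: 43 → 58 → 60 → 61
60 lies on both paths and is an ancestor of the other node.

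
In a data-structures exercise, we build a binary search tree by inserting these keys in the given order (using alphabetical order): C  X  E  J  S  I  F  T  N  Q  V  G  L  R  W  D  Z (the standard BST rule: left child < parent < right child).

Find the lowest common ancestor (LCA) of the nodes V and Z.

Insert C: tree is empty, so C becomes the root.
Insert X: X > C → go right. Place as right child of C.
Insert E: E > C → go right; E < X → go left. Place as left child of X.
Insert J: J > C → go right; J < X → go left; J > E → go right. Place as right child of E.
Insert S: S > C → go right; S < X → go left; S > E → go right; S > J → go right. Place as right child of J.
Insert I: I > C → go right; I < X → go left; I > E → go right; I < J → go left. Place as left child of J.
Insert F: F > C → go right; F < X → go left; F > E → go right; F < J → go left; F < I → go left. Place as left child of I.
Insert T: T > C → go right; T < X → go left; T > E → go right; T > J → go right; T > S → go right. Place as right child of S.
Insert N: N > C → go right; N < X → go left; N > E → go right; N > J → go right; N < S → go left. Place as left child of S.
Insert Q: Q > C → go right; Q < X → go left; Q > E → go right; Q > J → go right; Q < S → go left; Q > N → go right. Place as right child of N.
Insert V: V > C → go right; V < X → go left; V > E → go right; V > J → go right; V > S → go right; V > T → go right. Place as right child of T.
Insert G: G > C → go right; G < X → go left; G > E → go right; G < J → go left; G < I → go left; G > F → go right. Place as right child of F.
Insert L: L > C → go right; L < X → go left; L > E → go right; L > J → go right; L < S → go left; L < N → go left. Place as left child of N.
Insert R: R > C → go right; R < X → go left; R > E → go right; R > J → go right; R < S → go left; R > N → go right; R > Q → go right. Place as right child of Q.
Insert W: W > C → go right; W < X → go left; W > E → go right; W > J → go right; W > S → go right; W > T → go right; W > V → go right. Place as right child of V.
Insert D: D > C → go right; D < X → go left; D < E → go left. Place as left child of E.
Insert Z: Z > C → go right; Z > X → go right. Place as right child of X.

Path to V: C → X → E → J → S → T → V
Path to Z: C → X → Z
The paths share a prefix ending at X, then split left and right.

X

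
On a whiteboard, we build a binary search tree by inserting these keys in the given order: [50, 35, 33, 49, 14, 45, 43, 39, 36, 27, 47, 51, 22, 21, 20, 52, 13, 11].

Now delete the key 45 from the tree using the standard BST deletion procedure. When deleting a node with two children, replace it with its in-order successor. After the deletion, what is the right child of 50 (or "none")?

Insert 50: tree is empty, so 50 becomes the root.
Insert 35: 35 < 50 → go left. Place as left child of 50.
Insert 33: 33 < 50 → go left; 33 < 35 → go left. Place as left child of 35.
Insert 49: 49 < 50 → go left; 49 > 35 → go right. Place as right child of 35.
Insert 14: 14 < 50 → go left; 14 < 35 → go left; 14 < 33 → go left. Place as left child of 33.
Insert 45: 45 < 50 → go left; 45 > 35 → go right; 45 < 49 → go left. Place as left child of 49.
Insert 43: 43 < 50 → go left; 43 > 35 → go right; 43 < 49 → go left; 43 < 45 → go left. Place as left child of 45.
Insert 39: 39 < 50 → go left; 39 > 35 → go right; 39 < 49 → go left; 39 < 45 → go left; 39 < 43 → go left. Place as left child of 43.
Insert 36: 36 < 50 → go left; 36 > 35 → go right; 36 < 49 → go left; 36 < 45 → go left; 36 < 43 → go left; 36 < 39 → go left. Place as left child of 39.
Insert 27: 27 < 50 → go left; 27 < 35 → go left; 27 < 33 → go left; 27 > 14 → go right. Place as right child of 14.
Insert 47: 47 < 50 → go left; 47 > 35 → go right; 47 < 49 → go left; 47 > 45 → go right. Place as right child of 45.
Insert 51: 51 > 50 → go right. Place as right child of 50.
Insert 22: 22 < 50 → go left; 22 < 35 → go left; 22 < 33 → go left; 22 > 14 → go right; 22 < 27 → go left. Place as left child of 27.
Insert 21: 21 < 50 → go left; 21 < 35 → go left; 21 < 33 → go left; 21 > 14 → go right; 21 < 27 → go left; 21 < 22 → go left. Place as left child of 22.
Insert 20: 20 < 50 → go left; 20 < 35 → go left; 20 < 33 → go left; 20 > 14 → go right; 20 < 27 → go left; 20 < 22 → go left; 20 < 21 → go left. Place as left child of 21.
Insert 52: 52 > 50 → go right; 52 > 51 → go right. Place as right child of 51.
Insert 13: 13 < 50 → go left; 13 < 35 → go left; 13 < 33 → go left; 13 < 14 → go left. Place as left child of 14.
Insert 11: 11 < 50 → go left; 11 < 35 → go left; 11 < 33 → go left; 11 < 14 → go left; 11 < 13 → go left. Place as left child of 13.

Delete 45 (two children — replace with in-order successor).
After deletion, 50's right child: 51.

51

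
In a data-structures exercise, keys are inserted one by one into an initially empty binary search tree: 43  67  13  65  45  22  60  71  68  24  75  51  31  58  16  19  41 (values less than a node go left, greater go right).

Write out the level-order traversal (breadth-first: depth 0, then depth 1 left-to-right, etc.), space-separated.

43 13 67 22 65 71 16 24 45 68 75 19 31 60 41 51 58

43: root
67: right child of 43 (depth 1)
13: left child of 43 (depth 1)
65: left child of 67 (depth 2)
45: left child of 65 (depth 3)
22: right child of 13 (depth 2)
60: right child of 45 (depth 4)
71: right child of 67 (depth 2)
68: left child of 71 (depth 3)
24: right child of 22 (depth 3)
75: right child of 71 (depth 3)
51: left child of 60 (depth 5)
31: right child of 24 (depth 4)
58: right child of 51 (depth 6)
16: left child of 22 (depth 3)
19: right child of 16 (depth 4)
41: right child of 31 (depth 5)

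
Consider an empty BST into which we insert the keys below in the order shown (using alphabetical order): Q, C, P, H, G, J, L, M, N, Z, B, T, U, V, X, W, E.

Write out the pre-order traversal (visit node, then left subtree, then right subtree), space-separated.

Q C B P H G E J L M N Z T U V X W

Insert Q: tree is empty, so Q becomes the root.
Insert C: C < Q → go left. Place as left child of Q.
Insert P: P < Q → go left; P > C → go right. Place as right child of C.
Insert H: H < Q → go left; H > C → go right; H < P → go left. Place as left child of P.
Insert G: G < Q → go left; G > C → go right; G < P → go left; G < H → go left. Place as left child of H.
Insert J: J < Q → go left; J > C → go right; J < P → go left; J > H → go right. Place as right child of H.
Insert L: L < Q → go left; L > C → go right; L < P → go left; L > H → go right; L > J → go right. Place as right child of J.
Insert M: M < Q → go left; M > C → go right; M < P → go left; M > H → go right; M > J → go right; M > L → go right. Place as right child of L.
Insert N: N < Q → go left; N > C → go right; N < P → go left; N > H → go right; N > J → go right; N > L → go right; N > M → go right. Place as right child of M.
Insert Z: Z > Q → go right. Place as right child of Q.
Insert B: B < Q → go left; B < C → go left. Place as left child of C.
Insert T: T > Q → go right; T < Z → go left. Place as left child of Z.
Insert U: U > Q → go right; U < Z → go left; U > T → go right. Place as right child of T.
Insert V: V > Q → go right; V < Z → go left; V > T → go right; V > U → go right. Place as right child of U.
Insert X: X > Q → go right; X < Z → go left; X > T → go right; X > U → go right; X > V → go right. Place as right child of V.
Insert W: W > Q → go right; W < Z → go left; W > T → go right; W > U → go right; W > V → go right; W < X → go left. Place as left child of X.
Insert E: E < Q → go left; E > C → go right; E < P → go left; E < H → go left; E < G → go left. Place as left child of G.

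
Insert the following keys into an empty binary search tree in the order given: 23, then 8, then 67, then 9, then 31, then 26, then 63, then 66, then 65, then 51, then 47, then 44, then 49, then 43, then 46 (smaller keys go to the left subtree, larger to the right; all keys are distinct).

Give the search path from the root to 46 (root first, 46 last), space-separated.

Insert 23: tree is empty, so 23 becomes the root.
Insert 8: 8 < 23 → go left. Place as left child of 23.
Insert 67: 67 > 23 → go right. Place as right child of 23.
Insert 9: 9 < 23 → go left; 9 > 8 → go right. Place as right child of 8.
Insert 31: 31 > 23 → go right; 31 < 67 → go left. Place as left child of 67.
Insert 26: 26 > 23 → go right; 26 < 67 → go left; 26 < 31 → go left. Place as left child of 31.
Insert 63: 63 > 23 → go right; 63 < 67 → go left; 63 > 31 → go right. Place as right child of 31.
Insert 66: 66 > 23 → go right; 66 < 67 → go left; 66 > 31 → go right; 66 > 63 → go right. Place as right child of 63.
Insert 65: 65 > 23 → go right; 65 < 67 → go left; 65 > 31 → go right; 65 > 63 → go right; 65 < 66 → go left. Place as left child of 66.
Insert 51: 51 > 23 → go right; 51 < 67 → go left; 51 > 31 → go right; 51 < 63 → go left. Place as left child of 63.
Insert 47: 47 > 23 → go right; 47 < 67 → go left; 47 > 31 → go right; 47 < 63 → go left; 47 < 51 → go left. Place as left child of 51.
Insert 44: 44 > 23 → go right; 44 < 67 → go left; 44 > 31 → go right; 44 < 63 → go left; 44 < 51 → go left; 44 < 47 → go left. Place as left child of 47.
Insert 49: 49 > 23 → go right; 49 < 67 → go left; 49 > 31 → go right; 49 < 63 → go left; 49 < 51 → go left; 49 > 47 → go right. Place as right child of 47.
Insert 43: 43 > 23 → go right; 43 < 67 → go left; 43 > 31 → go right; 43 < 63 → go left; 43 < 51 → go left; 43 < 47 → go left; 43 < 44 → go left. Place as left child of 44.
Insert 46: 46 > 23 → go right; 46 < 67 → go left; 46 > 31 → go right; 46 < 63 → go left; 46 < 51 → go left; 46 < 47 → go left; 46 > 44 → go right. Place as right child of 44.

23 67 31 63 51 47 44 46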